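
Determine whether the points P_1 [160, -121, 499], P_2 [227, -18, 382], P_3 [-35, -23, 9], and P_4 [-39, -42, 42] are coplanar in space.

The four points are coplanar iff the 3×3 determinant with rows P_1P_2, P_1P_3, P_1P_4 is zero.
Rows: (67, 103, -117), (-195, 98, -490), (-199, 79, -457).
Expanding along the first row: (67)(-6076) − (103)(-8395) + (-117)(4097) = -21756.
Nonzero ⇒ not coplanar.

No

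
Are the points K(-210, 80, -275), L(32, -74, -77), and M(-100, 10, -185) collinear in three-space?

Yes

KL = (242, -154, 198), KM = (110, -70, 90).
Each component of KM is 5/11 times the corresponding component of KL, so KM = 5/11·KL and the points are collinear.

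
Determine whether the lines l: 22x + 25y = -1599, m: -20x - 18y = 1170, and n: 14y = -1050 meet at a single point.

Lines aᵢx + bᵢy = cᵢ with pairwise distinct directions are concurrent exactly when det[aᵢ bᵢ cᵢ] = 0.
Here the determinant is -21840.
Nonzero, so no common point exists.

No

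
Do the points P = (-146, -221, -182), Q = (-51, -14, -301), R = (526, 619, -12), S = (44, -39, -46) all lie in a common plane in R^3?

No

With P as base: PQ = (95, 207, -119), PR = (672, 840, 170), PS = (190, 182, 136).
PR × PS = (83300, -59092, -37296).
PQ · (PR × PS) = 119680.
Since 119680 ≠ 0, the four points are not coplanar.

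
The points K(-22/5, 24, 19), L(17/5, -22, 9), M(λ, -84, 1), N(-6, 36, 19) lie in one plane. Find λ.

The points are coplanar iff KL · (KM × KN) = 0.
Expanding, this is linear in λ: (-120)λ + (1560) = 0.
So λ = 13.

13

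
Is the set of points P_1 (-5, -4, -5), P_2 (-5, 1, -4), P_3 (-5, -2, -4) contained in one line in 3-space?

P_1P_2 = (0, 5, 1), P_1P_3 = (0, 2, 1).
P_1P_2 × P_1P_3 = (3, 0, 0).
The cross product is nonzero, so the points do not lie on one line.

No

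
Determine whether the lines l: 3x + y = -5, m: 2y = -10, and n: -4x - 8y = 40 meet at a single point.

Yes

Intersecting l and m: solving the 2×2 system gives (x, y) = (0, -5).
Substitute into n: (-4)(0) + (-8)(-5) = 40.
This equals 40, so (0, -5) lies on all three lines and they are concurrent.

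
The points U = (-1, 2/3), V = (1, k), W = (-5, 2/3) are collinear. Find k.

Collinearity: (V − U) must be parallel to (W − U) = (-4, 0).
Cross-multiplying the components: (k − 2/3)·(-4) = (2)·(0).
Solving gives k = 2/3.

2/3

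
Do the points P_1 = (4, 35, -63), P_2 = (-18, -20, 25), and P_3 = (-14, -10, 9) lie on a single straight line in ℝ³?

Yes

P_1P_2 = (-22, -55, 88), P_1P_3 = (-18, -45, 72).
Each component of P_1P_3 is 9/11 times the corresponding component of P_1P_2, so P_1P_3 = 9/11·P_1P_2 and the points are collinear.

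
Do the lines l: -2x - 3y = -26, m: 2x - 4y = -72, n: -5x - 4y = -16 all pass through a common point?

Yes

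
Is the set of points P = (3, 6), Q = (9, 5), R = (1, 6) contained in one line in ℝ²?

PQ = (6, -1), PR = (-2, 0).
Twice the signed area of △PQR is (6)(0) − (-1)(-2) = -2.
The area is nonzero, so the three points are not collinear.

No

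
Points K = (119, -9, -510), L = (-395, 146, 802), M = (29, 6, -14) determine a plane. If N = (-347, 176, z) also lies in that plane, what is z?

-296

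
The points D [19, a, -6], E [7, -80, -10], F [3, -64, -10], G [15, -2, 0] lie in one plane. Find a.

Coplanarity ⇔ det[DE; DF; DG] = 0.
Expanding, this is linear in a: (-40)a + (-3360) = 0.
So a = -84.

-84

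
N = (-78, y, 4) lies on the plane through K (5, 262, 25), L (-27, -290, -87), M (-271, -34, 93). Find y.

-6

The plane through K, L, M has equation −70688x + 33088y − 142880z = 4743616.
Substituting N: (33088)y + (4942144) = 4743616, so y = -6.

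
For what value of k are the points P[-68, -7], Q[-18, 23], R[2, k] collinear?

Collinearity: (R − P) must be parallel to (Q − P) = (50, 30).
Cross-multiplying the components: (k − (-7))·(50) = (70)·(30).
Solving gives k = 35.

35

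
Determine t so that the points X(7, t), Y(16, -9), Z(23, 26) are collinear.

-54

The three points are collinear iff det[XY; XZ] = 0.
This determinant is linear in t: (7)t + (378) = 0, so t = -54.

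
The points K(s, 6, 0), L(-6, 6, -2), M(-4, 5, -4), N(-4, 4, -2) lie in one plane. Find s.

-7

The points are coplanar iff KL · (KM × KN) = 0.
Expanding, this is linear in s: (4)s + (28) = 0.
So s = -7.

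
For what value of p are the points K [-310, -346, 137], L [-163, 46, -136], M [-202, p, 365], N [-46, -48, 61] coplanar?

Coplanarity ⇔ det[KL; KM; KN] = 0.
Expanding, this is linear in p: (60900)p + (29110200) = 0.
So p = -478.

-478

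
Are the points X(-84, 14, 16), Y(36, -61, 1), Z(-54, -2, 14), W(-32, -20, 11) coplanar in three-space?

No

A normal to the plane through X, Y, Z is n = XY × XZ = (-90, -210, 330).
The plane has equation n·P = 9900. For W: n·W = 10710.
10710 ≠ 9900, so W is off the plane.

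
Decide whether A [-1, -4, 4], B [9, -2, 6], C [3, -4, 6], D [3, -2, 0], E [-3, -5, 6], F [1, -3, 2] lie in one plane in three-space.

No

The plane through A, B, C has normal n = AB × AC = (4, -12, -8) and equation n·P = 12.
Checking the remaining points: n·D = 36, n·E = 0, n·F = 24.
Since n·D = 36 ≠ 12, D is off the plane and the points are not all coplanar.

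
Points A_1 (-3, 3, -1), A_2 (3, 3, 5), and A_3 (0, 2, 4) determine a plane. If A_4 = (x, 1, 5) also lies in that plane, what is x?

The plane through A_1, A_2, A_3 has equation 6x − 12y − 6z = -48.
Substituting A_4: (6)x + (-42) = -48, so x = -1.

-1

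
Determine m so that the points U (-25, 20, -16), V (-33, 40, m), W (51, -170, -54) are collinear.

-12

Direction UW = (76, -190, -38). From the x-coordinate of V, the parameter along the line is τ = (-33 − (-25))/76 = -2/19.
Then m = (-16) + (-2/19)·(-38) = -12.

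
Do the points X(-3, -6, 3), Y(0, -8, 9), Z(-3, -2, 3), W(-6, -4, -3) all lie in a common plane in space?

The four points are coplanar iff the 3×3 determinant with rows XY, XZ, XW is zero.
Rows: (3, -2, 6), (0, 4, 0), (-3, 2, -6).
Expanding along the first row: (3)(-24) − (-2)(0) + (6)(12) = 0.
Zero determinant ⇒ coplanar.

Yes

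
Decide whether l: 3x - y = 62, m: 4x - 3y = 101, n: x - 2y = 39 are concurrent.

Yes

Intersecting l and m: solving the 2×2 system gives (x, y) = (17, -11).
Substitute into n: (1)(17) + (-2)(-11) = 39.
This equals 39, so (17, -11) lies on all three lines and they are concurrent.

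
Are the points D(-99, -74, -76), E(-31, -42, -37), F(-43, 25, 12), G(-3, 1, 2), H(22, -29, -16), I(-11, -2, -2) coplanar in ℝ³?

The plane through D, E, F has normal n = DE × DF = (-1045, -3800, 4940) and equation n·P = 9215.
Checking the remaining points: n·G = 9215, n·H = 8170, n·I = 9215.
Since n·H = 8170 ≠ 9215, H is off the plane and the points are not all coplanar.

No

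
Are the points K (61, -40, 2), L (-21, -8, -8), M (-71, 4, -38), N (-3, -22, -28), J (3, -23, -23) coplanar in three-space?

Yes

The plane through K, L, M has normal n = KL × KM = (-840, -1960, 616) and equation n·P = 28392.
Checking the remaining points: n·N = 28392, n·J = 28392.
All equal 28392, so all 5 points lie in one plane.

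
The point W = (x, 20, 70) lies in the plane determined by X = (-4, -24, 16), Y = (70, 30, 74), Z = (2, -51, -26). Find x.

The plane through X, Y, Z has equation −702x + 3456y − 2322z = -117288.
Substituting W: (-702)x + (-93420) = -117288, so x = 34.

34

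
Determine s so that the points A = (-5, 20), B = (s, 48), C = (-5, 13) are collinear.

-5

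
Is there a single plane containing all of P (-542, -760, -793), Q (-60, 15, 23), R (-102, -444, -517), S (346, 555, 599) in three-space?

A normal to the plane through P, Q, R is n = PQ × PR = (-43956, 226008, -188688).
The plane has equation n·X = 1687656. For S: n·S = -2798448.
-2798448 ≠ 1687656, so S is off the plane.

No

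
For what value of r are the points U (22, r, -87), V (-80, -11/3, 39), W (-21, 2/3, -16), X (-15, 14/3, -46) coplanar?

25/3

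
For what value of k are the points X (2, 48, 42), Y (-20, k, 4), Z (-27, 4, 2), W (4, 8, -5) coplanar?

Normal to plane XZW: n = (468, -1443, 1248); plane equation n·P = -15912.
Requiring n·Y = -15912: (-1443)k + (-4368) = -15912.
So k = 8.

8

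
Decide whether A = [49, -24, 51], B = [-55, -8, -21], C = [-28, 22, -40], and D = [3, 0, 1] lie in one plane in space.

A normal to the plane through A, B, C is n = AB × AC = (1856, -3920, -3552).
The plane has equation n·P = 3872. For D: n·D = 2016.
2016 ≠ 3872, so D is off the plane.

No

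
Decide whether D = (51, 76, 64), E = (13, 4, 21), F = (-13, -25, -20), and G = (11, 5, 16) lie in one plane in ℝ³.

Yes

The four points are coplanar iff the 3×3 determinant with rows DE, DF, DG is zero.
Rows: (-38, -72, -43), (-64, -101, -84), (-40, -71, -48).
Expanding along the first row: (-38)(-1116) − (-72)(-288) + (-43)(504) = 0.
Zero determinant ⇒ coplanar.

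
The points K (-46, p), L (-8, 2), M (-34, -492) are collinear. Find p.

The three points are collinear iff det[KL; KM] = 0.
This determinant is linear in p: (-26)p + (-18720) = 0, so p = -720.

-720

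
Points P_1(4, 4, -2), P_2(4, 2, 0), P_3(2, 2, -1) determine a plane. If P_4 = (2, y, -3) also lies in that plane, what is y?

A normal to the plane is n = P_1P_2 × P_1P_3 = (2, -4, -4).
P_4 lies in the plane iff n · P_1P_4 = 0.
This gives (-4)y + (16) = 0, so y = 4.

4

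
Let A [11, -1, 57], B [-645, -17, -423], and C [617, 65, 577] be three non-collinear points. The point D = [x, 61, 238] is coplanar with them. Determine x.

138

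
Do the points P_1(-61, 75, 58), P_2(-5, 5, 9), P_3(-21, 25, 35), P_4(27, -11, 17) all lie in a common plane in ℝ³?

With P_1 as base: P_1P_2 = (56, -70, -49), P_1P_3 = (40, -50, -23), P_1P_4 = (88, -86, -41).
P_1P_3 × P_1P_4 = (72, -384, 960).
P_1P_2 · (P_1P_3 × P_1P_4) = -16128.
Since -16128 ≠ 0, the four points are not coplanar.

No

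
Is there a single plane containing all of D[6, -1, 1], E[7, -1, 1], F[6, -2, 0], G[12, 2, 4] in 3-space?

Yes

The four points are coplanar iff the 3×3 determinant with rows DE, DF, DG is zero.
Rows: (1, 0, 0), (0, -1, -1), (6, 3, 3).
Expanding along the first row: (1)(0) − (0)(6) + (0)(6) = 0.
Zero determinant ⇒ coplanar.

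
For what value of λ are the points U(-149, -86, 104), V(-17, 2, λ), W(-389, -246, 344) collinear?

Collinearity requires UV × UW = 0; each component is linear in λ.
The x-component gives (160)λ + (4480) = 0, so λ = -28.
The remaining components then also vanish.

-28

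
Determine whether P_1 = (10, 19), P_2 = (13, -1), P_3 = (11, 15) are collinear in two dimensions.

P_1P_2 = (3, -20), P_1P_3 = (1, -4).
det[P_1P_2; P_1P_3] = (3)(-4) − (-20)(1) = 8.
The determinant is nonzero, so they are not collinear.

No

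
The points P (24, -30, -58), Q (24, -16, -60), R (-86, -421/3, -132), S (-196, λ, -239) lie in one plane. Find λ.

-59/3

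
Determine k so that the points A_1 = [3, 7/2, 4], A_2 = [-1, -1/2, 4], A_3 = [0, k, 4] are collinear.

Direction A_1A_2 = (-4, -4, 0). From the x-coordinate of A_3, the parameter along the line is τ = (0 − 3)/(-4) = 3/4.
Then k = 7/2 + 3/4·(-4) = 1/2.

1/2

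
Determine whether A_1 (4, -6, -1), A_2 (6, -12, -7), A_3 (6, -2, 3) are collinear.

No

A_1A_2 = (2, -6, -6), A_1A_3 = (2, 4, 4).
Comparing components 3 and 1: (-6)(2) − (2)(4) = -20 ≠ 0, so A_1A_2 and A_1A_3 are not parallel and the points are not collinear.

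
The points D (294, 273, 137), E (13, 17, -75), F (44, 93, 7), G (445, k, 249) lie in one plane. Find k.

Normal to plane DEF: n = (-4880, 16470, -13420); plane equation n·P = 1223050.
Requiring n·G = 1223050: (16470)k + (-5513180) = 1223050.
So k = 409.

409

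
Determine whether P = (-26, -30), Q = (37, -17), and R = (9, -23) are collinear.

PQ = (63, 13), PR = (35, 7).
Twice the signed area of △PQR is (63)(7) − (13)(35) = -14.
The area is nonzero, so the three points are not collinear.

No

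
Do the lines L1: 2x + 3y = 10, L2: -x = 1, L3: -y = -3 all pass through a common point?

Intersecting L1 and L2: solving the 2×2 system gives (x, y) = (-1, 4).
Substitute into L3: (0)(-1) + (-1)(4) = -4.
But L3 requires -3 ≠ -4, so the three lines have no common point.

No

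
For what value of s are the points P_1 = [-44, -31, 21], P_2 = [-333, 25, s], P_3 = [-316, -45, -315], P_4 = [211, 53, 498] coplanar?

-174

The points are coplanar iff P_1P_2 · (P_1P_3 × P_1P_4) = 0.
Expanding, this is linear in s: (-19278)s + (-3354372) = 0.
So s = -174.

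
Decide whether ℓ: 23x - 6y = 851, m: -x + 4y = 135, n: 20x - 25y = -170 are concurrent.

Lines aᵢx + bᵢy = cᵢ with pairwise distinct directions are concurrent exactly when det[aᵢ bᵢ cᵢ] = 0.
Here the determinant is 0.
It vanishes, so the lines are concurrent at (49, 46).

Yes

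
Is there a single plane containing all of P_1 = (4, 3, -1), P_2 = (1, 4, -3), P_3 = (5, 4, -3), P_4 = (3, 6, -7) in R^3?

Yes

With P_1 as base: P_1P_2 = (-3, 1, -2), P_1P_3 = (1, 1, -2), P_1P_4 = (-1, 3, -6).
P_1P_3 × P_1P_4 = (0, 8, 4).
P_1P_2 · (P_1P_3 × P_1P_4) = 0.
The scalar triple product vanishes, so the four points are coplanar.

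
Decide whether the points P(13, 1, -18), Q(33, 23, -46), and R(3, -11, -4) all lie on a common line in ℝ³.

No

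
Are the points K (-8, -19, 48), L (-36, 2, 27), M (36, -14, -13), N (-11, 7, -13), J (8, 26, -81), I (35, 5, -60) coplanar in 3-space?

The plane through K, L, M has normal n = KL × KM = (-1176, -2632, -1064) and equation n·P = 8344.
Checking the remaining points: n·N = 8344, n·J = 8344, n·I = 9520.
Since n·I = 9520 ≠ 8344, I is off the plane and the points are not all coplanar.

No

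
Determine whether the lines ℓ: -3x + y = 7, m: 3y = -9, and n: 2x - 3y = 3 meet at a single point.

No

Lines aᵢx + bᵢy = cᵢ with pairwise distinct directions are concurrent exactly when det[aᵢ bᵢ cᵢ] = 0.
Here the determinant is -6.
Nonzero, so no common point exists.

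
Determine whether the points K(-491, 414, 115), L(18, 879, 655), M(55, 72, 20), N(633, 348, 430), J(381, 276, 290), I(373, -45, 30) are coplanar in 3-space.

No

The plane through K, L, M has normal n = KL × KM = (140505, 343195, -427968) and equation n·P = 23878455.
Checking the remaining points: n·N = 24345285, n·J = 24143505, n·I = 24125550.
Since n·N = 24345285 ≠ 23878455, N is off the plane and the points are not all coplanar.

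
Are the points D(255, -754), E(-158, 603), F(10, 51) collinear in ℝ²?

Yes

DE = (-413, 1357), DF = (-245, 805).
Twice the signed area of △DEF is (-413)(805) − (1357)(-245) = 0.
The triangle is degenerate (zero area), so the points are collinear.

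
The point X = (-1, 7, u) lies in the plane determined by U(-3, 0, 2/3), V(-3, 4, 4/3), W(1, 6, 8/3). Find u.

A normal to the plane is n = UV × UW = (4, 8/3, -16).
X lies in the plane iff n · UX = 0.
This gives (-16)u + (112/3) = 0, so u = 7/3.

7/3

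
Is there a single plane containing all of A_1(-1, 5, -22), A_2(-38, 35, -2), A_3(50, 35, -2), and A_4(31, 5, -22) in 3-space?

Yes

A normal to the plane through A_1, A_2, A_3 is n = A_1A_2 × A_1A_3 = (0, 1760, -2640).
The plane has equation n·P = 66880. For A_4: n·A_4 = 66880.
Equal, so A_4 lies in the plane and all four are coplanar.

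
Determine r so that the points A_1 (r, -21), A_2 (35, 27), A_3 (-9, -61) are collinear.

11

Collinearity: (A_1 − A_2) must be parallel to (A_3 − A_2) = (-44, -88).
Cross-multiplying the components: (r − 35)·(-88) = (-48)·(-44).
Solving gives r = 11.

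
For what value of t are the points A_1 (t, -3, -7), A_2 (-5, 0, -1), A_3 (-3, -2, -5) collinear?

-2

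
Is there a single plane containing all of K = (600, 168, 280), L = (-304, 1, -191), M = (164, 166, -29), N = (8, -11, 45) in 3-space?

No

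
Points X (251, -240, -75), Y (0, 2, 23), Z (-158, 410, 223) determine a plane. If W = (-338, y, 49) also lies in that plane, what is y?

132

The plane through X, Y, Z has equation 8416x + 34716y − 64172z = -1406524.
Substituting W: (34716)y + (-5989036) = -1406524, so y = 132.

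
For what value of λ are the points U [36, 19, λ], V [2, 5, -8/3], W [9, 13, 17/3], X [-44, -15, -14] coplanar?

The points are coplanar iff UV · (UW × UX) = 0.
Expanding, this is linear in λ: (-228)λ + (1064) = 0.
So λ = 14/3.

14/3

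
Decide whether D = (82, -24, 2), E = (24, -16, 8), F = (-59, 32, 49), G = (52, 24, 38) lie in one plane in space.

No

With D as base: DE = (-58, 8, 6), DF = (-141, 56, 47), DG = (-30, 48, 36).
DF × DG = (-240, 3666, -5088).
DE · (DF × DG) = 12720.
Since 12720 ≠ 0, the four points are not coplanar.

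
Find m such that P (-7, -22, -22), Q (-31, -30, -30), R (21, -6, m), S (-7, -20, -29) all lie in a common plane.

The points are coplanar iff PQ · (PR × PS) = 0.
Expanding, this is linear in m: (48)m + (1728) = 0.
So m = -36.

-36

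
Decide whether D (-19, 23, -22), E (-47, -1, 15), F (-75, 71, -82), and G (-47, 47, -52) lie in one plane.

Yes

A normal to the plane through D, E, F is n = DE × DF = (-336, -3752, -2688).
The plane has equation n·P = -20776. For G: n·G = -20776.
Equal, so G lies in the plane and all four are coplanar.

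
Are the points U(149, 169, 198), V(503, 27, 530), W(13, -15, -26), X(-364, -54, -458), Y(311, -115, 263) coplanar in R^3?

The plane through U, V, W has normal n = UV × UW = (92896, 34144, -84448) and equation n·P = 2891136.
Checking the remaining points: n·X = 3019264, n·Y = 2754272.
Since n·X = 3019264 ≠ 2891136, X is off the plane and the points are not all coplanar.

No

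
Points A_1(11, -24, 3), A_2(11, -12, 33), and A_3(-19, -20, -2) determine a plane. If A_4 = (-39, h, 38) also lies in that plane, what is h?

0

Coplanarity requires A_1A_2 · (A_1A_3 × A_1A_4) = 0.
A_1A_2 = (0, 12, 30), A_1A_3 = (-30, 4, -5); the triple product is linear in h with coefficient -900 and constant term 0.
Setting it to zero: h = 0.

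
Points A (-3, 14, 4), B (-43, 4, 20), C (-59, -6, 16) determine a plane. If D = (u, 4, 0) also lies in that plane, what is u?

A normal to the plane is n = AB × AC = (200, -416, 240).
D lies in the plane iff n · AD = 0.
This gives (200)u + (3800) = 0, so u = -19.

-19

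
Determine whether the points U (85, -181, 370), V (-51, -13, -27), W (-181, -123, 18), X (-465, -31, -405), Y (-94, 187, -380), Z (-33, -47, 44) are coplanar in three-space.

The plane through U, V, W has normal n = UV × UW = (-36110, 57730, 36800) and equation n·P = 97520.
Checking the remaining points: n·X = 97520, n·Y = 205850, n·Z = 97520.
Since n·Y = 205850 ≠ 97520, Y is off the plane and the points are not all coplanar.

No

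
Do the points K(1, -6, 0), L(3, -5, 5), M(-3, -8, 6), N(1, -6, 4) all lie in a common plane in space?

With K as base: KL = (2, 1, 5), KM = (-4, -2, 6), KN = (0, 0, 4).
KM × KN = (-8, 16, 0).
KL · (KM × KN) = 0.
The scalar triple product vanishes, so the four points are coplanar.

Yes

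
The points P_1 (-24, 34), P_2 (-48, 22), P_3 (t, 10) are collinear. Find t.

Collinearity: (P_3 − P_1) must be parallel to (P_2 − P_1) = (-24, -12).
Cross-multiplying the components: (t − (-24))·(-12) = (-24)·(-24).
Solving gives t = -72.

-72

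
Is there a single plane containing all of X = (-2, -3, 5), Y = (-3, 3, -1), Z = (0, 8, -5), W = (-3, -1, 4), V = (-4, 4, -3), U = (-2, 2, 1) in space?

No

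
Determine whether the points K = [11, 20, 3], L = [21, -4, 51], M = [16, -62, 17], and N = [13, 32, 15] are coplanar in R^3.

The four points are coplanar iff the 3×3 determinant with rows KL, KM, KN is zero.
Rows: (10, -24, 48), (5, -82, 14), (2, 12, 12).
Expanding along the first row: (10)(-1152) − (-24)(32) + (48)(224) = 0.
Zero determinant ⇒ coplanar.

Yes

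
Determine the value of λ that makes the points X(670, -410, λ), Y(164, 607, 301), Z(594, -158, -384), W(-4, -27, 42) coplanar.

-571

The points are coplanar iff XY · (XZ × XW) = 0.
Expanding, this is linear in λ: (401140)λ + (229050940) = 0.
So λ = -571.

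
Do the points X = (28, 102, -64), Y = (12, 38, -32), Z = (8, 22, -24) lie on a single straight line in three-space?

XY = (-16, -64, 32), XZ = (-20, -80, 40).
Each component of XZ is 5/4 times the corresponding component of XY, so XZ = 5/4·XY and the points are collinear.

Yes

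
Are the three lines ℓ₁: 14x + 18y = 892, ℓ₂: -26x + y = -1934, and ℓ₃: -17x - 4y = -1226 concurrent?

No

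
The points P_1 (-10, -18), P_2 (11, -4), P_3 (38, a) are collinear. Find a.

Collinearity: (P_3 − P_1) must be parallel to (P_2 − P_1) = (21, 14).
Cross-multiplying the components: (a − (-18))·(21) = (48)·(14).
Solving gives a = 14.

14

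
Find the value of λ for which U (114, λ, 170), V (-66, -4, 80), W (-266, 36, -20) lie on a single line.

Collinearity requires UV × UW = 0; each component is linear in λ.
The x-component gives (100)λ + (4000) = 0, so λ = -40.
The remaining components then also vanish.

-40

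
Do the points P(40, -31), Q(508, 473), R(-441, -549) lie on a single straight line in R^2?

Yes

PQ = (468, 504), PR = (-481, -518).
Twice the signed area of △PQR is (468)(-518) − (504)(-481) = 0.
The triangle is degenerate (zero area), so the points are collinear.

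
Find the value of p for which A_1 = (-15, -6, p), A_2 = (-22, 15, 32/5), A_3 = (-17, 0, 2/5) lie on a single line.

Collinearity requires A_1A_2 × A_1A_3 = 0; each component is linear in p.
The x-component gives (-15)p + (-30) = 0, so p = -2.
The remaining components then also vanish.

-2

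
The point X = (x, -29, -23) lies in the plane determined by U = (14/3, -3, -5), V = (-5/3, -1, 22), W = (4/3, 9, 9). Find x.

9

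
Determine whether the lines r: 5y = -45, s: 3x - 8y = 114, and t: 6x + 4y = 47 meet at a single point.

Intersecting r and s: solving the 2×2 system gives (x, y) = (14, -9).
Substitute into t: (6)(14) + (4)(-9) = 48.
But t requires 47 ≠ 48, so the three lines have no common point.

No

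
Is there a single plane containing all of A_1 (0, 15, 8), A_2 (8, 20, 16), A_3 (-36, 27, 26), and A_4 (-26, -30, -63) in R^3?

Yes

With A_1 as base: A_1A_2 = (8, 5, 8), A_1A_3 = (-36, 12, 18), A_1A_4 = (-26, -45, -71).
A_1A_3 × A_1A_4 = (-42, -3024, 1932).
A_1A_2 · (A_1A_3 × A_1A_4) = 0.
The scalar triple product vanishes, so the four points are coplanar.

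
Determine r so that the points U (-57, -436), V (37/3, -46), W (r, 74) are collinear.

101/3

The three points are collinear iff det[UV; UW] = 0.
This determinant is linear in r: (-390)r + (13130) = 0, so r = 101/3.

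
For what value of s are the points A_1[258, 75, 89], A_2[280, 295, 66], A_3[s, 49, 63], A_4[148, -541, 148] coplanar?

-2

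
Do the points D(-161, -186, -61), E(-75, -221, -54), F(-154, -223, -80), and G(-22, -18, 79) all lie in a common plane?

A normal to the plane through D, E, F is n = DE × DF = (924, 1683, -2937).
The plane has equation n·P = -282645. For G: n·G = -282645.
Equal, so G lies in the plane and all four are coplanar.

Yes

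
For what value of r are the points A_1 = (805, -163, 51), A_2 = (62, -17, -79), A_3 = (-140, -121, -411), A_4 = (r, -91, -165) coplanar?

Coplanarity ⇔ det[A_1A_2; A_1A_3; A_1A_4] = 0.
Expanding, this is linear in r: (-61992)r + (10972584) = 0.
So r = 177.

177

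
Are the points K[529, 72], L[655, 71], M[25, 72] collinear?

No

KL = (126, -1), KM = (-504, 0).
If collinear, KM would be a scalar multiple of KL. But (126)·(0) ≠ (-1)·(-504) (difference -504), so they are not parallel; the points are not collinear.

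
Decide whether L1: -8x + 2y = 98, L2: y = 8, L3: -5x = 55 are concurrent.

Intersecting L1 and L2: solving the 2×2 system gives (x, y) = (-41/4, 8).
Substitute into L3: (-5)(-41/4) + (0)(8) = 205/4.
But L3 requires 55 ≠ 205/4, so the three lines have no common point.

No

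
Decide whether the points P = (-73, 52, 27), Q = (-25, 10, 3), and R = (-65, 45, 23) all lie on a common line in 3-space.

Yes

PQ = (48, -42, -24), PR = (8, -7, -4).
PQ × PR = (0, 0, 0).
The cross product vanishes, so the three points are collinear.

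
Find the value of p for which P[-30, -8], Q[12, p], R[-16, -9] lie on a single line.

-11

The three points are collinear iff det[PQ; PR] = 0.
This determinant is linear in p: (-14)p + (-154) = 0, so p = -11.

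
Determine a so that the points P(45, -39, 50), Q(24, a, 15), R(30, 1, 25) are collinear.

17

Direction PR = (-15, 40, -25). From the x-coordinate of Q, the parameter along the line is τ = (24 − 45)/(-15) = 7/5.
Then a = (-39) + 7/5·(40) = 17.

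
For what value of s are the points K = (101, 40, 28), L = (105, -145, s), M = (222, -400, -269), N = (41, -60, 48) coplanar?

-50

Normal to plane KMN: n = (-38500, 15400, -38500); plane equation n·P = -4350500.
Requiring n·L = -4350500: (-38500)s + (-6275500) = -4350500.
So s = -50.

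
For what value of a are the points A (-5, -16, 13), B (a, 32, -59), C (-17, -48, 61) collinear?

Direction AC = (-12, -32, 48). From the y-coordinate of B, the parameter along the line is τ = (32 − (-16))/(-32) = -3/2.
Then a = (-5) + (-3/2)·(-12) = 13.

13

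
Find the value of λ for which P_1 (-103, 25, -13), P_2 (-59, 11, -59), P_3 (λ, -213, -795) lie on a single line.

645

Direction P_1P_2 = (44, -14, -46). From the y-coordinate of P_3, the parameter along the line is τ = (-213 − 25)/(-14) = 17.
Then λ = (-103) + 17·(44) = 645.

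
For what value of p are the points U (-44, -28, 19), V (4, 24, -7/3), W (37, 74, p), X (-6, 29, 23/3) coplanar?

Normal to plane UVX: n = (1880/3, -800/3, 760); plane equation n·P = -17000/3.
Requiring n·W = -17000/3: (760)p + (10360/3) = -17000/3.
So p = -12.

-12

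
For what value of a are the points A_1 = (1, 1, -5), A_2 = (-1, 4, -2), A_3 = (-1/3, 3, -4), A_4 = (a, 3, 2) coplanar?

-1/3

Coplanarity ⇔ det[A_1A_2; A_1A_3; A_1A_4] = 0.
Expanding, this is linear in a: (-3)a + (-1) = 0.
So a = -1/3.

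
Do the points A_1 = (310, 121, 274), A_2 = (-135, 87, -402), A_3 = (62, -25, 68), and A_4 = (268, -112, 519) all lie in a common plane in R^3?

Yes

With A_1 as base: A_1A_2 = (-445, -34, -676), A_1A_3 = (-248, -146, -206), A_1A_4 = (-42, -233, 245).
A_1A_3 × A_1A_4 = (-83768, 69412, 51652).
A_1A_2 · (A_1A_3 × A_1A_4) = 0.
The scalar triple product vanishes, so the four points are coplanar.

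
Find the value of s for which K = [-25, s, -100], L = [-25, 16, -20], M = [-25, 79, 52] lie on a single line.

-54

Direction LM = (0, 63, 72). From the z-coordinate of K, the parameter along the line is τ = (-100 − (-20))/72 = -10/9.
Then s = 16 + (-10/9)·(63) = -54.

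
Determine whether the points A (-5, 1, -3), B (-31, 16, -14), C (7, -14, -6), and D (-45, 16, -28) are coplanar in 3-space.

With A as base: AB = (-26, 15, -11), AC = (12, -15, -3), AD = (-40, 15, -25).
AC × AD = (420, 420, -420).
AB · (AC × AD) = 0.
The scalar triple product vanishes, so the four points are coplanar.

Yes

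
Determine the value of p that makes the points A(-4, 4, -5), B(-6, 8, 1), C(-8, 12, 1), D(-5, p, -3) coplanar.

6

Normal to plane ABC: n = (-24, -12, 0); plane equation n·P = 48.
Requiring n·D = 48: (-12)p + (120) = 48.
So p = 6.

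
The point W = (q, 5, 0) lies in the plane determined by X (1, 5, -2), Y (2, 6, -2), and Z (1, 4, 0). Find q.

2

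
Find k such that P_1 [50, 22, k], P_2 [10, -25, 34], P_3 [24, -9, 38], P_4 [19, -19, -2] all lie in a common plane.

The points are coplanar iff P_1P_2 · (P_1P_3 × P_1P_4) = 0.
Expanding, this is linear in k: (60)k + (-3420) = 0.
So k = 57.

57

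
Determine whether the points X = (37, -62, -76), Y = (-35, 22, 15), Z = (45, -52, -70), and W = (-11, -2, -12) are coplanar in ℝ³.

Yes

The four points are coplanar iff the 3×3 determinant with rows XY, XZ, XW is zero.
Rows: (-72, 84, 91), (8, 10, 6), (-48, 60, 64).
Expanding along the first row: (-72)(280) − (84)(800) + (91)(960) = 0.
Zero determinant ⇒ coplanar.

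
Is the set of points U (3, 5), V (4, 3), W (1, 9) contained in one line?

UV = (1, -2), UW = (-2, 4).
Checking proportionality: UW = -2·UV, so the vectors are parallel and the points are collinear.

Yes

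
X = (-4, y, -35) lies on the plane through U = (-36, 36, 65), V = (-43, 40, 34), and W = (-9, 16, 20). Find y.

11

The plane through U, V, W has equation −800x − 1152y + 32z = -10592.
Substituting X: (-1152)y + (2080) = -10592, so y = 11.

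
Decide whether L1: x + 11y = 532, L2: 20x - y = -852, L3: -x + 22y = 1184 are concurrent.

Lines aᵢx + bᵢy = cᵢ with pairwise distinct directions are concurrent exactly when det[aᵢ bᵢ cᵢ] = 0.
Here the determinant is 0.
It vanishes, so the lines are concurrent at (-40, 52).

Yes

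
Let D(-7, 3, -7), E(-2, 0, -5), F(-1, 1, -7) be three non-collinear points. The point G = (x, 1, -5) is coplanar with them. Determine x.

A normal to the plane is n = DE × DF = (4, 12, 8).
G lies in the plane iff n · DG = 0.
This gives (4)x + (20) = 0, so x = -5.

-5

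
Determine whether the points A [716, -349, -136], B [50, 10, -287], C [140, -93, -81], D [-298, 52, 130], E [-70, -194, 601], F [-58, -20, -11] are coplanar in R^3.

Yes

The plane through A, B, C has normal n = AB × AC = (58401, 123606, 36288) and equation n·P = -6258546.
Checking the remaining points: n·D = -6258546, n·E = -6258546, n·F = -6258546.
All equal -6258546, so all 6 points lie in one plane.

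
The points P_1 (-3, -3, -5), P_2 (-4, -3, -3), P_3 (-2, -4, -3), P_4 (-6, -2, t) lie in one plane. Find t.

-3

Normal to plane P_1P_2P_3: n = (2, 4, 1); plane equation n·P = -23.
Requiring n·P_4 = -23: (1)t + (-20) = -23.
So t = -3.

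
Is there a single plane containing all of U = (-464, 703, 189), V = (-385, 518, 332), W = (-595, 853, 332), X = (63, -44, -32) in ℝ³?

No

With U as base: UV = (79, -185, 143), UW = (-131, 150, 143), UX = (527, -747, -221).
UW × UX = (73671, 46410, 18807).
UV · (UW × UX) = -76440.
Since -76440 ≠ 0, the four points are not coplanar.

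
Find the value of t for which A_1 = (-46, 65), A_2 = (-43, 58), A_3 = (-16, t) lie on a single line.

-5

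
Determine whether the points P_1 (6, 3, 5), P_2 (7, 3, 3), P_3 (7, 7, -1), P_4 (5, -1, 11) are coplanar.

Yes

With P_1 as base: P_1P_2 = (1, 0, -2), P_1P_3 = (1, 4, -6), P_1P_4 = (-1, -4, 6).
P_1P_3 × P_1P_4 = (0, 0, 0).
P_1P_2 · (P_1P_3 × P_1P_4) = 0.
The scalar triple product vanishes, so the four points are coplanar.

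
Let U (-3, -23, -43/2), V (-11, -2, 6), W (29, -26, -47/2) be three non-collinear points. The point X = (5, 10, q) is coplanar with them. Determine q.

Coplanarity requires UV · (UW × UX) = 0.
UV = (-8, 21, 55/2), UW = (32, -3, -2); the triple product is linear in q with coefficient -648 and constant term 14904.
Setting it to zero: q = 23.

23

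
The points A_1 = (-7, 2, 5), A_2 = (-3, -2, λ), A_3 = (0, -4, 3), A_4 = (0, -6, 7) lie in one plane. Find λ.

Coplanarity ⇔ det[A_1A_2; A_1A_3; A_1A_4] = 0.
Expanding, this is linear in λ: (-14)λ + (70) = 0.
So λ = 5.

5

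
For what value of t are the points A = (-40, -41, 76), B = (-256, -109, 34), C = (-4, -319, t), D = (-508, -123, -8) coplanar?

52

The points are coplanar iff AB · (AC × AD) = 0.
Expanding, this is linear in t: (14112)t + (-733824) = 0.
So t = 52.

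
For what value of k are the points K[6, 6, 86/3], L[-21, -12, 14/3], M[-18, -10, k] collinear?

22/3

Collinearity requires KL × KM = 0; each component is linear in k.
The x-component gives (-18)k + (132) = 0, so k = 22/3.
The remaining components then also vanish.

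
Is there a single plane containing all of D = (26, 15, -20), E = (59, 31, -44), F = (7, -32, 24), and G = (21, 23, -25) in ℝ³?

No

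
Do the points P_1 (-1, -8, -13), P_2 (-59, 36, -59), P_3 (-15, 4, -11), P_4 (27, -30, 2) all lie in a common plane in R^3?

Yes

The four points are coplanar iff the 3×3 determinant with rows P_1P_2, P_1P_3, P_1P_4 is zero.
Rows: (-58, 44, -46), (-14, 12, 2), (28, -22, 15).
Expanding along the first row: (-58)(224) − (44)(-266) + (-46)(-28) = 0.
Zero determinant ⇒ coplanar.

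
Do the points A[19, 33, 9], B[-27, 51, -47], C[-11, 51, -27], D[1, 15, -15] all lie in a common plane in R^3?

A normal to the plane through A, B, C is n = AB × AC = (360, 24, -288).
The plane has equation n·P = 5040. For D: n·D = 5040.
Equal, so D lies in the plane and all four are coplanar.

Yes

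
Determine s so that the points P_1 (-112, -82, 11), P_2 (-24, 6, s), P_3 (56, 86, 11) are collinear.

11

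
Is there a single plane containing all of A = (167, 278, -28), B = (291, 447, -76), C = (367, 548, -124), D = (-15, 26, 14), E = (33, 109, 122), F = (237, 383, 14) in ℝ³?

The plane through A, B, C has normal n = AB × AC = (-3264, 2304, -320) and equation n·P = 104384.
Checking the remaining points: n·D = 104384, n·E = 104384, n·F = 104384.
All equal 104384, so all 6 points lie in one plane.

Yes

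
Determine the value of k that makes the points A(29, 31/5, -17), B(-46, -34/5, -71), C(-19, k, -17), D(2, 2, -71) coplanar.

The points are coplanar iff AB · (AC × AD) = 0.
Expanding, this is linear in k: (2592)k + (33696/5) = 0.
So k = -13/5.

-13/5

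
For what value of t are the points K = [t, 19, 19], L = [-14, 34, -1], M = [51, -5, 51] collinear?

Direction LM = (65, -39, 52). From the y-coordinate of K, the parameter along the line is τ = (19 − 34)/(-39) = 5/13.
Then t = (-14) + 5/13·(65) = 11.

11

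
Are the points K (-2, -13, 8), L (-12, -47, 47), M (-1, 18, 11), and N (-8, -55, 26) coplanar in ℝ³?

Yes

The four points are coplanar iff the 3×3 determinant with rows KL, KM, KN is zero.
Rows: (-10, -34, 39), (1, 31, 3), (-6, -42, 18).
Expanding along the first row: (-10)(684) − (-34)(36) + (39)(144) = 0.
Zero determinant ⇒ coplanar.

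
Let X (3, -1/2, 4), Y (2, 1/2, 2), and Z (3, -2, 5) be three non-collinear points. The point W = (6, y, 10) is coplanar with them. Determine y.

Coplanarity requires XY · (XZ × XW) = 0.
XY = (-1, 1, -2), XZ = (0, -3/2, 1); the triple product is linear in y with coefficient 1 and constant term 7/2.
Setting it to zero: y = -7/2.

-7/2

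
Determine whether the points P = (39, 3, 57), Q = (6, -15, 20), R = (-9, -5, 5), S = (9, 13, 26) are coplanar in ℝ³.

Yes

A normal to the plane through P, Q, R is n = PQ × PR = (640, 60, -600).
The plane has equation n·X = -9060. For S: n·S = -9060.
Equal, so S lies in the plane and all four are coplanar.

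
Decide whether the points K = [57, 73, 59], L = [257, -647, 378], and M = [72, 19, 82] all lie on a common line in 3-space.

No

KL = (200, -720, 319), KM = (15, -54, 23).
Comparing components 2 and 3: (-720)(23) − (319)(-54) = 666 ≠ 0, so KL and KM are not parallel and the points are not collinear.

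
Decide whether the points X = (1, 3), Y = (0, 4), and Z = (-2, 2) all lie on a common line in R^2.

No

XY = (-1, 1), XZ = (-3, -1).
If collinear, XZ would be a scalar multiple of XY. But (-1)·(-1) ≠ (1)·(-3) (difference 4), so they are not parallel; the points are not collinear.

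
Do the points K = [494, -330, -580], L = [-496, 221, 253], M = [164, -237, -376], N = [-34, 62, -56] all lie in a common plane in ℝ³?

Yes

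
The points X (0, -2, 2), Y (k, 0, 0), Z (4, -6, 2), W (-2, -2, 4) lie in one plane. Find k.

The points are coplanar iff XY · (XZ × XW) = 0.
Expanding, this is linear in k: (-8)k + (0) = 0.
So k = 0.

0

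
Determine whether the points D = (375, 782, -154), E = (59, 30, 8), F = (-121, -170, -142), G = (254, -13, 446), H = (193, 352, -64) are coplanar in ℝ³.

Yes

The plane through D, E, F has normal n = DE × DF = (145200, -76560, -72160) and equation n·P = 5692720.
Checking the remaining points: n·G = 5692720, n·H = 5692720.
All equal 5692720, so all 5 points lie in one plane.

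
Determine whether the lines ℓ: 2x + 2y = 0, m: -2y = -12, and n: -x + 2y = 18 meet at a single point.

Yes

Lines aᵢx + bᵢy = cᵢ with pairwise distinct directions are concurrent exactly when det[aᵢ bᵢ cᵢ] = 0.
Here the determinant is 0.
It vanishes, so the lines are concurrent at (-6, 6).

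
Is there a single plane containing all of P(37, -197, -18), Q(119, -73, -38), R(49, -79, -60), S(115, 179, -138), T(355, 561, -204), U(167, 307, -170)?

Yes

The plane through P, Q, R has normal n = PQ × PR = (-2848, 3204, 8188) and equation n·X = -883948.
Checking the remaining points: n·S = -883948, n·T = -883948, n·U = -883948.
All equal -883948, so all 6 points lie in one plane.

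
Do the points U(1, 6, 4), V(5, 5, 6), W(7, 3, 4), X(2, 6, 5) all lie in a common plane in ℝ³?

A normal to the plane through U, V, W is n = UV × UW = (6, 12, -6).
The plane has equation n·P = 54. For X: n·X = 54.
Equal, so X lies in the plane and all four are coplanar.

Yes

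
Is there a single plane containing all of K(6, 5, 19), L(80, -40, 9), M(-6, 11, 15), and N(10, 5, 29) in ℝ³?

With K as base: KL = (74, -45, -10), KM = (-12, 6, -4), KN = (4, 0, 10).
KM × KN = (60, 104, -24).
KL · (KM × KN) = 0.
The scalar triple product vanishes, so the four points are coplanar.

Yes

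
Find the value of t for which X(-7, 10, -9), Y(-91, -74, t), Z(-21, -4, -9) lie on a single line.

Direction XZ = (-14, -14, 0). From the x-coordinate of Y, the parameter along the line is τ = (-91 − (-7))/(-14) = 6.
Then t = (-9) + 6·(0) = -9.

-9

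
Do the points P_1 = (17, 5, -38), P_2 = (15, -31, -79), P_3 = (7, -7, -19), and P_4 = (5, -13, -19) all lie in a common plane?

No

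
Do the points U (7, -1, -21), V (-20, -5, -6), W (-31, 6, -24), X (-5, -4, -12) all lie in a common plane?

Yes

With U as base: UV = (-27, -4, 15), UW = (-38, 7, -3), UX = (-12, -3, 9).
UW × UX = (54, 378, 198).
UV · (UW × UX) = 0.
The scalar triple product vanishes, so the four points are coplanar.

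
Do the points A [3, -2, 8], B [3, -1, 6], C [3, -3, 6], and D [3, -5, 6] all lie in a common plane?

Yes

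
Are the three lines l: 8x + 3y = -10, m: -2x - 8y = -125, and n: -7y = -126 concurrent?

No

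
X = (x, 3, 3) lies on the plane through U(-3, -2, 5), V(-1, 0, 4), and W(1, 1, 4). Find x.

3

Coplanarity requires UV · (UW × UX) = 0.
UV = (2, 2, -1), UW = (4, 3, -1); the triple product is linear in x with coefficient 1 and constant term -3.
Setting it to zero: x = 3.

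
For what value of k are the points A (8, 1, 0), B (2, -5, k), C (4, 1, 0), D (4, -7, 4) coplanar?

3

Normal to plane ACD: n = (0, 16, 32); plane equation n·P = 16.
Requiring n·B = 16: (32)k + (-80) = 16.
So k = 3.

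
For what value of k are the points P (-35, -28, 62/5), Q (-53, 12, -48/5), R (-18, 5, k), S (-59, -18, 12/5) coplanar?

8/5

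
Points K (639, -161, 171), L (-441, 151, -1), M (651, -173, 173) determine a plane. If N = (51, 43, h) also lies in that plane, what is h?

The plane through K, L, M has equation −1440x + 96y + 9216z = 640320.
Substituting N: (9216)h + (-69312) = 640320, so h = 77.

77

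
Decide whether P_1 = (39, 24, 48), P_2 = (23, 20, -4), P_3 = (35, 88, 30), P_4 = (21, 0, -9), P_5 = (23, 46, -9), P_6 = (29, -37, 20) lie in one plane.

The plane through P_1, P_2, P_3 has normal n = P_1P_2 × P_1P_3 = (3400, -80, -1040) and equation n·P = 80760.
Checking the remaining points: n·P_4 = 80760, n·P_5 = 83880, n·P_6 = 80760.
Since n·P_5 = 83880 ≠ 80760, P_5 is off the plane and the points are not all coplanar.

No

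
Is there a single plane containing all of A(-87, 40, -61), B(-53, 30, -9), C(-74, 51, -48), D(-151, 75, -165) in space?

No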